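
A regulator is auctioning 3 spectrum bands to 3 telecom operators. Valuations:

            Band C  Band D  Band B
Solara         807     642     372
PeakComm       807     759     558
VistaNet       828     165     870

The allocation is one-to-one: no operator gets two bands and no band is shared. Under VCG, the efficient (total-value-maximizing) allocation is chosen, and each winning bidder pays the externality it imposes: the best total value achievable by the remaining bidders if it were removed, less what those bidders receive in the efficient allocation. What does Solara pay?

Solara pays $48M.

Efficient allocation: Solara→Band C ($807M), PeakComm→Band D ($759M), VistaNet→Band B ($870M); total welfare W = $2436M.
Solara receives Band C at value $807M, so the others get W − 807 = $1629M.
Without Solara: best allocation of the remaining 2 bidders over all 3 bands is PeakComm→Band C ($807M), VistaNet→Band B ($870M), total $1677M.
VCG payment = (others' best without Solara) − (others' welfare with Solara) = 1677 − 1629 = $48M.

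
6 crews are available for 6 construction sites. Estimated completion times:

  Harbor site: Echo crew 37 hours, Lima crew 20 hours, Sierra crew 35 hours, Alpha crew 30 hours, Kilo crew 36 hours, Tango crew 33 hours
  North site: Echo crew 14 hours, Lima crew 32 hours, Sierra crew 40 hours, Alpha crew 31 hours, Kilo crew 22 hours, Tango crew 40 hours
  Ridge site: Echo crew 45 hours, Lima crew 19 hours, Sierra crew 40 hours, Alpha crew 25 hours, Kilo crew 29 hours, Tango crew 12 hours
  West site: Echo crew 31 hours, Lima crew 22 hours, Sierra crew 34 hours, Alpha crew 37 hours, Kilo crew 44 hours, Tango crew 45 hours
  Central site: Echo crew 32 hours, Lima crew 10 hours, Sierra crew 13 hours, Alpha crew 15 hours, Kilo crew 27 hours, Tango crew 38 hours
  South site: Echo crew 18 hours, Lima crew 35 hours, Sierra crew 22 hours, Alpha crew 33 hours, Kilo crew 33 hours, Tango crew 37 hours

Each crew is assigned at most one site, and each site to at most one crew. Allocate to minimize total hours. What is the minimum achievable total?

Min total: 117 hours

This is a one-to-one assignment (minimum-cost bipartite matching).
Optimal: Echo crew→South site (18 hours), Lima crew→West site (22 hours), Sierra crew→Central site (13 hours), Alpha crew→Harbor site (30 hours), Kilo crew→North site (22 hours), Tango crew→Ridge site (12 hours) — total 18+22+13+30+22+12 = 117 hours.
Row-greedy (each crew in turn takes its cheapest remaining site) gives 152 hours, worse by 35.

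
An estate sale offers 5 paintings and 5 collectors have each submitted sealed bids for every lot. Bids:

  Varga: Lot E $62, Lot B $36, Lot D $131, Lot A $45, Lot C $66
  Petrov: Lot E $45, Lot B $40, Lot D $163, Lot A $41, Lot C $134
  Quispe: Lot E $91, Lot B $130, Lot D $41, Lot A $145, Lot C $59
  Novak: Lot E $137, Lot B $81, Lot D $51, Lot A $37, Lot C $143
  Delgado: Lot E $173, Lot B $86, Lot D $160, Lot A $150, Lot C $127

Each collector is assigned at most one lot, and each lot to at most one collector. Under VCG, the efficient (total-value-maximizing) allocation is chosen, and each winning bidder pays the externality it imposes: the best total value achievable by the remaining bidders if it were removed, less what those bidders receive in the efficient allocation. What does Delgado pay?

Delgado pays $15.

Efficient allocation: Varga→Lot D ($131), Petrov→Lot C ($134), Quispe→Lot B ($130), Novak→Lot E ($137), Delgado→Lot A ($150); total welfare W = $682.
Delgado receives Lot A at value $150, so the others get W − 150 = $532.
Without Delgado: best allocation of the remaining 4 bidders over all 5 lots is Varga→Lot D ($131), Petrov→Lot C ($134), Quispe→Lot A ($145), Novak→Lot E ($137), total $547.
VCG payment = (others' best without Delgado) − (others' welfare with Delgado) = 547 − 532 = $15.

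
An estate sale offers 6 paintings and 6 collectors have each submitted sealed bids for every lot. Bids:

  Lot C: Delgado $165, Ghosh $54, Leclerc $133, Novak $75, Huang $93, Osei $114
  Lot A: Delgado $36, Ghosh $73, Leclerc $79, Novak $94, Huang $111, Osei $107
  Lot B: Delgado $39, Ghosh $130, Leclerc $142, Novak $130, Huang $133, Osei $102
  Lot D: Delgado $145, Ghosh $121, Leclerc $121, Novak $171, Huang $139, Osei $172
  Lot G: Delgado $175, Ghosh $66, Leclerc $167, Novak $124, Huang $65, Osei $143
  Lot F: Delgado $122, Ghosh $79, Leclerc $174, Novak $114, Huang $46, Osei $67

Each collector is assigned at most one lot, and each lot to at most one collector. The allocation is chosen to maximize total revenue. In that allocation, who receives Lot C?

Delgado receives Lot C.

Optimal: Delgado→Lot C ($165), Ghosh→Lot B ($130), Leclerc→Lot F ($174), Novak→Lot D ($171), Huang→Lot A ($111), Osei→Lot G ($143) — total 165+130+174+171+111+143 = $894.
Max-entry greedy (repeatedly take the single best remaining cell) gives $802, worse by 92.
Next-best assignment: Delgado→Lot C, Ghosh→Lot B, Leclerc→Lot F, Novak→Lot G, Huang→Lot A, Osei→Lot D = $876.
Delgado's own top lot is Lot G ($175), but forcing Delgado→Lot G and reassigning the rest optimally gives only $875 — worse by 19.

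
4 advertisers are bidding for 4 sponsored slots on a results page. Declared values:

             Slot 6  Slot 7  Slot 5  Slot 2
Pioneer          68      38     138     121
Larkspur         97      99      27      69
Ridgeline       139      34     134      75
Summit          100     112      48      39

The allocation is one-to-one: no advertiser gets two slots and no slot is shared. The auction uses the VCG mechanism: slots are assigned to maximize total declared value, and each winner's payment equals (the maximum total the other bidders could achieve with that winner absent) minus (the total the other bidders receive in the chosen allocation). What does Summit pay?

Efficient allocation: Pioneer→Slot 2 ($121), Larkspur→Slot 6 ($97), Ridgeline→Slot 5 ($134), Summit→Slot 7 ($112); total welfare W = $464.
Summit receives Slot 7 at value $112, so the others get W − 112 = $352.
Without Summit: best allocation of the remaining 3 bidders over all 4 slots is Pioneer→Slot 5 ($138), Larkspur→Slot 7 ($99), Ridgeline→Slot 6 ($139), total $376.
VCG payment = (others' best without Summit) − (others' welfare with Summit) = 376 − 352 = $24.

Summit pays $24.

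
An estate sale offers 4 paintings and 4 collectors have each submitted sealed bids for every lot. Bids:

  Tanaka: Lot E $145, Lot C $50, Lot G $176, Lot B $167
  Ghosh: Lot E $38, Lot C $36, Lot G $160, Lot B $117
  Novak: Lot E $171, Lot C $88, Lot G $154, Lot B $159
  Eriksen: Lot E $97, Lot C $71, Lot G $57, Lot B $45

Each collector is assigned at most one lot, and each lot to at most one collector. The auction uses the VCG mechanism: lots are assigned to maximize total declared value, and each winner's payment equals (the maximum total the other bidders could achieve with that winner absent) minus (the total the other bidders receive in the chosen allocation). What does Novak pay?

Novak pays $26.

Efficient allocation: Tanaka→Lot B ($167), Ghosh→Lot G ($160), Novak→Lot E ($171), Eriksen→Lot C ($71); total welfare W = $569.
Novak receives Lot E at value $171, so the others get W − 171 = $398.
Without Novak: best allocation of the remaining 3 bidders over all 4 lots is Tanaka→Lot B ($167), Ghosh→Lot G ($160), Eriksen→Lot E ($97), total $424.
VCG payment = (others' best without Novak) − (others' welfare with Novak) = 424 − 398 = $26.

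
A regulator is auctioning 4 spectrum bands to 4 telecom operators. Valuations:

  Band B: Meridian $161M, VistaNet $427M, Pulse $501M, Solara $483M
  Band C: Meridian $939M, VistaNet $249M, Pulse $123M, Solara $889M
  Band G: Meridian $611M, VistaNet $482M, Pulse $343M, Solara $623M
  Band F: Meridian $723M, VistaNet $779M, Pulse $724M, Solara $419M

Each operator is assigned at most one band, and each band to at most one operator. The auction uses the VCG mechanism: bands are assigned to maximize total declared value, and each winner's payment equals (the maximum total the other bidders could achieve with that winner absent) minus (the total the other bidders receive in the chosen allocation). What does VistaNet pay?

Efficient allocation: Meridian→Band C ($939M), VistaNet→Band F ($779M), Pulse→Band B ($501M), Solara→Band G ($623M); total welfare W = $2842M.
VistaNet receives Band F at value $779M, so the others get W − 779 = $2063M.
Without VistaNet: best allocation of the remaining 3 bidders over all 4 bands is Meridian→Band C ($939M), Pulse→Band F ($724M), Solara→Band G ($623M), total $2286M.
VCG payment = (others' best without VistaNet) − (others' welfare with VistaNet) = 2286 − 2063 = $223M.

VistaNet pays $223M.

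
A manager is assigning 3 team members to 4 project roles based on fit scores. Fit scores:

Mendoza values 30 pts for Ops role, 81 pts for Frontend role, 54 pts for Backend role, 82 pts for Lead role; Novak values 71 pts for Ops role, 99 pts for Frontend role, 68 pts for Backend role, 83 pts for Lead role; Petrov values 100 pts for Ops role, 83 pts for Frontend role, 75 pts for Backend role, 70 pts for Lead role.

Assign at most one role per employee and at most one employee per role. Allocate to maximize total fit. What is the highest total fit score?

Maximum total: 281 pts

Optimal: Mendoza→Lead role (82 pts), Novak→Frontend role (99 pts), Petrov→Ops role (100 pts) — total 82+99+100 = 281 pts.
Column-greedy (each role in turn goes to its best remaining employee) gives 253 pts, worse by 28.
Next-best assignment: Mendoza→Frontend role, Novak→Lead role, Petrov→Ops role = 264 pts.
Swapping Mendoza↔Petrov (Mendoza→Ops role 30 pts, Petrov→Lead role 70 pts) loses 82.
Checked against all permutations: 281 pts is optimal.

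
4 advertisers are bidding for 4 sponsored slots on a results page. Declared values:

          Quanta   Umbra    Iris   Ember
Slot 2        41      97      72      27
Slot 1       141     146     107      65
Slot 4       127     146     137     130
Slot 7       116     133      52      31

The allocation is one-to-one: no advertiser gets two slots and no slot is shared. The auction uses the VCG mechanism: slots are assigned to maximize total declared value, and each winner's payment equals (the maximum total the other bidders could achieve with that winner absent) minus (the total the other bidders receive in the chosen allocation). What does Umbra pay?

Efficient allocation: Quanta→Slot 1 ($141), Umbra→Slot 7 ($133), Iris→Slot 2 ($72), Ember→Slot 4 ($130); total welfare W = $476.
Umbra receives Slot 7 at value $133, so the others get W − 133 = $343.
Without Umbra: best allocation of the remaining 3 bidders over all 4 slots is Quanta→Slot 7 ($116), Iris→Slot 1 ($107), Ember→Slot 4 ($130), total $353.
VCG payment = (others' best without Umbra) − (others' welfare with Umbra) = 353 − 343 = $10.

Umbra pays $10.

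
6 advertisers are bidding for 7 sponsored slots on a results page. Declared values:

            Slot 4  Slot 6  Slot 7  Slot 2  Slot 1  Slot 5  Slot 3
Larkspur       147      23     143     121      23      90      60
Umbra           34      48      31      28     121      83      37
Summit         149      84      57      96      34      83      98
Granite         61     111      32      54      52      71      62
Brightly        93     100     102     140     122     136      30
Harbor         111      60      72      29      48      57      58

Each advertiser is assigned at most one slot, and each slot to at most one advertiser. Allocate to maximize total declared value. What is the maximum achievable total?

Optimal: Larkspur→Slot 7 ($143), Umbra→Slot 1 ($121), Summit→Slot 3 ($98), Granite→Slot 6 ($111), Brightly→Slot 2 ($140), Harbor→Slot 4 ($111) — total 143+121+98+111+140+111 = $724.
Row-greedy (each advertiser in turn takes its best remaining slot) gives $689, worse by 35.

Maximum total: $724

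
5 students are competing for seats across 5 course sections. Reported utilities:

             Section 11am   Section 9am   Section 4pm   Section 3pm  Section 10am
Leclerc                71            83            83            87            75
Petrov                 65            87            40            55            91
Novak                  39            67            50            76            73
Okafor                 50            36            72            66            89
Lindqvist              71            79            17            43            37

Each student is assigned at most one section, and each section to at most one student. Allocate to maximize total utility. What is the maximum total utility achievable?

Max total: 406 points

Optimal: Leclerc→Section 4pm (83 points), Petrov→Section 9am (87 points), Novak→Section 3pm (76 points), Okafor→Section 10am (89 points), Lindqvist→Section 11am (71 points) — total 83+87+76+89+71 = 406 points.
Column-greedy (each section in turn goes to its best remaining student) gives 343 points, worse by 63.
Next-best assignment: Leclerc→Section 9am, Petrov→Section 10am, Novak→Section 3pm, Okafor→Section 4pm, Lindqvist→Section 11am = 393 points.
Swapping Novak↔Petrov (Novak→Section 9am 67 points, Petrov→Section 3pm 55 points) loses 41.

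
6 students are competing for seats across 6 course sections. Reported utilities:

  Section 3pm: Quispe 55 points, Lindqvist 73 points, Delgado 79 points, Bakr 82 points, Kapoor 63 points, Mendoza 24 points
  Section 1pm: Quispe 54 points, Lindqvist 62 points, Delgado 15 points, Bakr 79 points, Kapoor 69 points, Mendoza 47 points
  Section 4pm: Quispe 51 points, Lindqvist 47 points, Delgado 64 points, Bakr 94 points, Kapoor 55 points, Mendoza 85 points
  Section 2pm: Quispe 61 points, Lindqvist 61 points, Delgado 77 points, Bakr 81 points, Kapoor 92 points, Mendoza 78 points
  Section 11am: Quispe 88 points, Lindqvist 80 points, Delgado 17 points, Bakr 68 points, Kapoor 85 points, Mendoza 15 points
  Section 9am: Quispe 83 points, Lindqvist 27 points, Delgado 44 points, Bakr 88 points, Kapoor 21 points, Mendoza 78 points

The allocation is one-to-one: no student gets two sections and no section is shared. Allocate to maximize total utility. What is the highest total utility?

Maximum total: 498 points

This is the linear assignment problem.
Optimal: Quispe→Section 9am (83 points), Lindqvist→Section 11am (80 points), Delgado→Section 3pm (79 points), Bakr→Section 1pm (79 points), Kapoor→Section 2pm (92 points), Mendoza→Section 4pm (85 points) — total 83+80+79+79+92+85 = 498 points.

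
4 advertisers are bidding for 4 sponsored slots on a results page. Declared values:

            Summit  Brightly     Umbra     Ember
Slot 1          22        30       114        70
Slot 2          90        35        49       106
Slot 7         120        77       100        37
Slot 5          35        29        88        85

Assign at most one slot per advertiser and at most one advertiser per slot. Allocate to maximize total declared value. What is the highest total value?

Maximum total: $369

Optimal: Summit→Slot 7 ($120), Brightly→Slot 5 ($29), Umbra→Slot 1 ($114), Ember→Slot 2 ($106) — total 120+29+114+106 = $369.
Next-best assignment: Summit→Slot 2, Brightly→Slot 7, Umbra→Slot 1, Ember→Slot 5 = $366.
Swapping Summit↔Umbra (Summit→Slot 1 $22, Umbra→Slot 7 $100) loses 112.
Checked against all permutations: $369 is optimal.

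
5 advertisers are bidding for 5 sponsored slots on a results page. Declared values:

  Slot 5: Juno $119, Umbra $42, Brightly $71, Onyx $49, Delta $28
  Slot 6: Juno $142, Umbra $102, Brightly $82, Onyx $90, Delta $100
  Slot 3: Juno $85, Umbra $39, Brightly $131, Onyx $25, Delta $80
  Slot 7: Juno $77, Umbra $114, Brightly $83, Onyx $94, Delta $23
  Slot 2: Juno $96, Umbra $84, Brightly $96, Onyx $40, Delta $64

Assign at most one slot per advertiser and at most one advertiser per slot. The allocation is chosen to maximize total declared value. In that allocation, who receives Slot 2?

Umbra receives Slot 2.

Optimal: Juno→Slot 5 ($119), Umbra→Slot 2 ($84), Brightly→Slot 3 ($131), Onyx→Slot 7 ($94), Delta→Slot 6 ($100) — total 119+84+131+94+100 = $528.
Row-greedy (each advertiser in turn takes its best remaining slot) gives $500, worse by 28.
Checked against all permutations: $528 is optimal.
Umbra's own top slot is Slot 7 ($114), but forcing Umbra→Slot 7 and reassigning the rest optimally gives only $518 — worse by 10.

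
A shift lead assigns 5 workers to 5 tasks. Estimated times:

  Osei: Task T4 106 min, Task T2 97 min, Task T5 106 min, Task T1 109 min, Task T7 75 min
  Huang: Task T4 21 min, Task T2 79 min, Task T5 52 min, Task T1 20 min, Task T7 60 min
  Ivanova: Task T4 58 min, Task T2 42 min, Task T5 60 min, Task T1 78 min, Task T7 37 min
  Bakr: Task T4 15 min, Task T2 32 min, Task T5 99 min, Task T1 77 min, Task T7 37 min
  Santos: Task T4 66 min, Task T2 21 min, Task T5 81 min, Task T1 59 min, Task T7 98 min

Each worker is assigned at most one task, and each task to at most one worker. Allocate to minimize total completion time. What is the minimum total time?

Optimal: Osei→Task T7 (75 min), Huang→Task T1 (20 min), Ivanova→Task T5 (60 min), Bakr→Task T4 (15 min), Santos→Task T2 (21 min) — total 75+20+60+15+21 = 191 min.
Next-best assignment: Osei→Task T5, Huang→Task T1, Ivanova→Task T7, Bakr→Task T4, Santos→Task T2 = 199 min.
Every other assignment is strictly worse.

Minimum total: 191 min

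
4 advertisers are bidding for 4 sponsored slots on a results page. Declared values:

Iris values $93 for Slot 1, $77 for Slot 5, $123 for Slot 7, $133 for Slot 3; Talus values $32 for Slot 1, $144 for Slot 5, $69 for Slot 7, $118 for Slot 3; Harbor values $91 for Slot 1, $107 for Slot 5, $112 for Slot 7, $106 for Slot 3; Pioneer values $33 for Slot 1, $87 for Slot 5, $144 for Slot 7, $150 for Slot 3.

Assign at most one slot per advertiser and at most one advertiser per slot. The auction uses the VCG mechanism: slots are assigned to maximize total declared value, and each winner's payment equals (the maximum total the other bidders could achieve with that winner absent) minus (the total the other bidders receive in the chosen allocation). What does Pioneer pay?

Pioneer pays $21.

Efficient allocation: Iris→Slot 3 ($133), Talus→Slot 5 ($144), Harbor→Slot 1 ($91), Pioneer→Slot 7 ($144); total welfare W = $512.
Pioneer receives Slot 7 at value $144, so the others get W − 144 = $368.
Without Pioneer: best allocation of the remaining 3 bidders over all 4 slots is Iris→Slot 3 ($133), Talus→Slot 5 ($144), Harbor→Slot 7 ($112), total $389.
VCG payment = (others' best without Pioneer) − (others' welfare with Pioneer) = 389 − 368 = $21.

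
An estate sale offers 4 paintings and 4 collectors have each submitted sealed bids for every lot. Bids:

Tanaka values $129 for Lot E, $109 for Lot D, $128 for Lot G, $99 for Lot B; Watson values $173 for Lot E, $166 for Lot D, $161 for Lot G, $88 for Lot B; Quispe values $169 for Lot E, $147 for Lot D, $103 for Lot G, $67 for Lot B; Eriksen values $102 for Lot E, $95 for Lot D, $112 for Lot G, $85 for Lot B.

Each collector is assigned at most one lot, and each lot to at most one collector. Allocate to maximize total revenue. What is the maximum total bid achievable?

Optimal: Tanaka→Lot G ($128), Watson→Lot D ($166), Quispe→Lot E ($169), Eriksen→Lot B ($85) — total 128+166+169+85 = $548.
Max-entry greedy (repeatedly take the single best remaining cell) gives $533, worse by 15.
Next-best assignment: Tanaka→Lot B, Watson→Lot D, Quispe→Lot E, Eriksen→Lot G = $546.

Max total: $548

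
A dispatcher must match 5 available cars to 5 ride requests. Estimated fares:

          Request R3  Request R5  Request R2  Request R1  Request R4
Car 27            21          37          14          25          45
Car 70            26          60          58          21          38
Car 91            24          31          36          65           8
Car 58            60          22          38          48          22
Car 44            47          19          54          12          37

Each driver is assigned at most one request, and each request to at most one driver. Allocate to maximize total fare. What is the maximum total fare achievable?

Max total: $284

Optimal: Car 27→Request R4 ($45), Car 70→Request R5 ($60), Car 91→Request R1 ($65), Car 58→Request R3 ($60), Car 44→Request R2 ($54) — total 45+60+65+60+54 = $284.
Swapping Car 91↔Car 44 (Car 91→Request R2 $36, Car 44→Request R1 $12) loses 71.
Every other assignment is strictly worse.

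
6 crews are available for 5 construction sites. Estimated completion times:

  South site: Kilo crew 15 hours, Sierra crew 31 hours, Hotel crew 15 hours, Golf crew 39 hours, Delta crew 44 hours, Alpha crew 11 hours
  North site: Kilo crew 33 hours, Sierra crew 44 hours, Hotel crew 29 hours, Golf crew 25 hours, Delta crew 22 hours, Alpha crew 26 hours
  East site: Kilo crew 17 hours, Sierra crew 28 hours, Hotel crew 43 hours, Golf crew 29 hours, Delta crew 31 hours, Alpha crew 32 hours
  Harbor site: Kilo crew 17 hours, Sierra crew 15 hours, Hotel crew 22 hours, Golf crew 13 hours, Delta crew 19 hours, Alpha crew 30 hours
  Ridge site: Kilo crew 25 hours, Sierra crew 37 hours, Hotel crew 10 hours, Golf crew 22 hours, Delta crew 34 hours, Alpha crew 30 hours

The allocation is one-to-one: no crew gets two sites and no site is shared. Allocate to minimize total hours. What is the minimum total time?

Optimal: Alpha crew→South site (11 hours), Delta crew→North site (22 hours), Kilo crew→East site (17 hours), Golf crew→Harbor site (13 hours), Hotel crew→Ridge site (10 hours) — total 11+22+17+13+10 = 73 hours.
Row-greedy (each crew in turn takes its cheapest remaining site) gives 96 hours, worse by 23.
Swapping Hotel crew↔Golf crew (Hotel crew→Harbor site 22 hours, Golf crew→Ridge site 22 hours) adds 21.
Every other assignment is strictly worse.

Minimum total: 73 hours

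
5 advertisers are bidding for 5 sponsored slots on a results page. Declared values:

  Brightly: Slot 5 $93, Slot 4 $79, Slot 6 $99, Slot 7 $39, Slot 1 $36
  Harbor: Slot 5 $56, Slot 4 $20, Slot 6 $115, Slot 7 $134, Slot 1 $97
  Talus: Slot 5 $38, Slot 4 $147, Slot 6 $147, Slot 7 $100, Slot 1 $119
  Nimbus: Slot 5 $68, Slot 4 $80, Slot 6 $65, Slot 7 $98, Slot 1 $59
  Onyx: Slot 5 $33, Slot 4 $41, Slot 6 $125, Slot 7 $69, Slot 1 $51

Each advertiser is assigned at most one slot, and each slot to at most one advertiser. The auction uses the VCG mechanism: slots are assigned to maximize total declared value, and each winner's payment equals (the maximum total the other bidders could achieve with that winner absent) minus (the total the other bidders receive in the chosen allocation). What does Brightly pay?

Efficient allocation: Brightly→Slot 5 ($93), Harbor→Slot 1 ($97), Talus→Slot 4 ($147), Nimbus→Slot 7 ($98), Onyx→Slot 6 ($125); total welfare W = $560.
Brightly receives Slot 5 at value $93, so the others get W − 93 = $467.
Without Brightly: best allocation of the remaining 4 bidders over all 5 slots is Harbor→Slot 7 ($134), Talus→Slot 4 ($147), Nimbus→Slot 5 ($68), Onyx→Slot 6 ($125), total $474.
VCG payment = (others' best without Brightly) − (others' welfare with Brightly) = 474 − 467 = $7.

Brightly pays $7.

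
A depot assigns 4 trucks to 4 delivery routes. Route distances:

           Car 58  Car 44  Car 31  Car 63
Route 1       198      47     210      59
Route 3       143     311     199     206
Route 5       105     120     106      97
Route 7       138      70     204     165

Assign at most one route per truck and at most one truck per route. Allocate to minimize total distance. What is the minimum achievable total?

This is the linear assignment problem.
Optimal: Car 58→Route 3 (143 km), Car 44→Route 7 (70 km), Car 31→Route 5 (106 km), Car 63→Route 1 (59 km) — total 143+70+106+59 = 378 km.
Column-greedy (each route in turn goes to its cheapest remaining truck) gives 491 km, worse by 113.
Next-best assignment: Car 58→Route 5, Car 44→Route 7, Car 31→Route 3, Car 63→Route 1 = 433 km.
No other one-to-one assignment undercuts 378 km.

Minimum total: 378 km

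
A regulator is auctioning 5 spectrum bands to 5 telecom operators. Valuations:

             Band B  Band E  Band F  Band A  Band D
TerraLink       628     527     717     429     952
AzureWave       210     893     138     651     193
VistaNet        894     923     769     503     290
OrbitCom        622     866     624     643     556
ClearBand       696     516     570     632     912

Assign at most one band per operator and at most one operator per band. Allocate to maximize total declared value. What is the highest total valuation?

Maximum total: $4059M

Treat this as an assignment problem: match each operator to one band.
Optimal: TerraLink→Band F ($717M), AzureWave→Band E ($893M), VistaNet→Band B ($894M), OrbitCom→Band A ($643M), ClearBand→Band D ($912M) — total 717+893+894+643+912 = $4059M.
Swapping AzureWave↔TerraLink (AzureWave→Band F $138M, TerraLink→Band E $527M) loses 945.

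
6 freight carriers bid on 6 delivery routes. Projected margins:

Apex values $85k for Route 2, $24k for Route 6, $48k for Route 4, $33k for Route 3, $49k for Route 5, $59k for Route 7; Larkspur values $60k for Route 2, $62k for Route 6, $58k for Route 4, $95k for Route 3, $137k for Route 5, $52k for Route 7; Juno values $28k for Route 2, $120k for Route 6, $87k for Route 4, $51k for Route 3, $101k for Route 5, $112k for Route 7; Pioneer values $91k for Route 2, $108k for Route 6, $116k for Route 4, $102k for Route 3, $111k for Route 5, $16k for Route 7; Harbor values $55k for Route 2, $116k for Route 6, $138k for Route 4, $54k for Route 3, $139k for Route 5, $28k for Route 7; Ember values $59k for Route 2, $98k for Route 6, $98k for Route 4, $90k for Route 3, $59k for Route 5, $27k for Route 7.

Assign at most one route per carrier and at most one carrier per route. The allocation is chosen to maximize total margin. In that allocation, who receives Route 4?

Harbor receives Route 4.

This is the linear assignment problem.
Optimal: Apex→Route 2 ($85k), Larkspur→Route 5 ($137k), Juno→Route 7 ($112k), Pioneer→Route 3 ($102k), Harbor→Route 4 ($138k), Ember→Route 6 ($98k) — total 85+137+112+102+138+98 = $672k.
Row-greedy (each carrier in turn takes its best remaining route) gives $539k, worse by 133.
Next-best assignment: Apex→Route 2, Larkspur→Route 5, Juno→Route 7, Pioneer→Route 6, Harbor→Route 4, Ember→Route 3 = $670k.
Swapping Pioneer↔Harbor (Pioneer→Route 4 $116k, Harbor→Route 3 $54k) loses 70.
No other one-to-one assignment exceeds $672k.
Harbor's own top route is Route 5 ($139k), but forcing Harbor→Route 5 and reassigning the rest optimally gives only $645k — worse by 27.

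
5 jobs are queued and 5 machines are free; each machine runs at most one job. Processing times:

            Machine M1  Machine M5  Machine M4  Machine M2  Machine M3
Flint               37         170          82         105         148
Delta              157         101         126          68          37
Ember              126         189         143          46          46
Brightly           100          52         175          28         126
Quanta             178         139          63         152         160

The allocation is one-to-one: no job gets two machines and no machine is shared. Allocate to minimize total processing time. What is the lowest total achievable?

Optimal: Flint→Machine M1 (37 min), Delta→Machine M3 (37 min), Ember→Machine M2 (46 min), Brightly→Machine M5 (52 min), Quanta→Machine M4 (63 min) — total 37+37+46+52+63 = 235 min.
Min-entry greedy (repeatedly take the single cheapest remaining cell) gives 354 min, worse by 119.
Next-best assignment: Flint→Machine M1, Delta→Machine M2, Ember→Machine M3, Brightly→Machine M5, Quanta→Machine M4 = 266 min.
Every other assignment is strictly worse.

Minimum total: 235 min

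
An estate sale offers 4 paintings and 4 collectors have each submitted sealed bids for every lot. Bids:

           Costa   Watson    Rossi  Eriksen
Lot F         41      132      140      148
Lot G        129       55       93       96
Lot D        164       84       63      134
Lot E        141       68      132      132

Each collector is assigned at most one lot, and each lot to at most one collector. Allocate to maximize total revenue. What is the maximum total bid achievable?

Max total: $527

This is the linear assignment problem.
Optimal: Costa→Lot G ($129), Watson→Lot F ($132), Rossi→Lot E ($132), Eriksen→Lot D ($134) — total 129+132+132+134 = $527.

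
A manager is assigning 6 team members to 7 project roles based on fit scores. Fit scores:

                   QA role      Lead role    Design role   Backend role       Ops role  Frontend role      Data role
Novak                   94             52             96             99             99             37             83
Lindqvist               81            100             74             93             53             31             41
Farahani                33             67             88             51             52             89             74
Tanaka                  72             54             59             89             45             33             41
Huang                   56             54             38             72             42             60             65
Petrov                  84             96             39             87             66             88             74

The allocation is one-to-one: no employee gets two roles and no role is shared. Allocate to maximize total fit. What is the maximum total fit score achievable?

This is the linear assignment problem.
Optimal: Novak→Ops role (99 pts), Lindqvist→Lead role (100 pts), Farahani→Design role (88 pts), Tanaka→Backend role (89 pts), Huang→Data role (65 pts), Petrov→Frontend role (88 pts) — total 99+100+88+89+65+88 = 529 pts.
Row-greedy (each employee in turn takes its best remaining role) gives 491 pts, worse by 38.
Next-best assignment: Novak→Ops role, Lindqvist→Lead role, Farahani→Frontend role, Tanaka→Backend role, Huang→Data role, Petrov→QA role = 526 pts.
Every other assignment is strictly worse.

Max total: 529 pts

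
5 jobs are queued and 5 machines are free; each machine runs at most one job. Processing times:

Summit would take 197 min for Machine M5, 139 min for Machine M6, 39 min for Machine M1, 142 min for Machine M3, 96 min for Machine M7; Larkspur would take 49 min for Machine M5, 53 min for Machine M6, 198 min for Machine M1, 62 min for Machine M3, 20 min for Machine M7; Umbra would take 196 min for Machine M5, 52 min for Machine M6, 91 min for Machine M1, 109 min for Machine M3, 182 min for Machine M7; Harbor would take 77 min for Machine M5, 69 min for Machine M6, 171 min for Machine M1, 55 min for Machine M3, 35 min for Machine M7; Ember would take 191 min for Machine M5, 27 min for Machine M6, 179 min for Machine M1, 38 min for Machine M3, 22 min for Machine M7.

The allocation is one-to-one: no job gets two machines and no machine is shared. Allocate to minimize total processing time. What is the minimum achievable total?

Min total: 213 min

Treat this as an assignment problem: match each job to one machine.
Optimal: Summit→Machine M1 (39 min), Larkspur→Machine M5 (49 min), Umbra→Machine M6 (52 min), Harbor→Machine M7 (35 min), Ember→Machine M3 (38 min) — total 39+49+52+35+38 = 213 min.
Min-entry greedy (repeatedly take the single cheapest remaining cell) gives 337 min, worse by 124.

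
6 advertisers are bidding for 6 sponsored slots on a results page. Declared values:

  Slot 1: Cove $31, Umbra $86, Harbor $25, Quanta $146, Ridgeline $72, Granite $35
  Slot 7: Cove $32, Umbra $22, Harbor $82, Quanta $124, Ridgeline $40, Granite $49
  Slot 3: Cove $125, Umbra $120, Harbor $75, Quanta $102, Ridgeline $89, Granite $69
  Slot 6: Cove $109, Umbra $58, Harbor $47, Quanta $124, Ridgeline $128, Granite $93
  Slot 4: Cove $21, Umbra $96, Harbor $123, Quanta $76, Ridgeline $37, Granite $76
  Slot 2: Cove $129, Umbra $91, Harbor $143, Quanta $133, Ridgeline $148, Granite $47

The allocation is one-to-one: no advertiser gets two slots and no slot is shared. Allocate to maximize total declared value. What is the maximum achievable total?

Maximum total: $699

Optimal: Cove→Slot 3 ($125), Umbra→Slot 1 ($86), Harbor→Slot 4 ($123), Quanta→Slot 7 ($124), Ridgeline→Slot 2 ($148), Granite→Slot 6 ($93) — total 125+86+123+124+148+93 = $699.
Next-best assignment: Cove→Slot 6, Umbra→Slot 3, Harbor→Slot 4, Quanta→Slot 1, Ridgeline→Slot 2, Granite→Slot 7 = $695.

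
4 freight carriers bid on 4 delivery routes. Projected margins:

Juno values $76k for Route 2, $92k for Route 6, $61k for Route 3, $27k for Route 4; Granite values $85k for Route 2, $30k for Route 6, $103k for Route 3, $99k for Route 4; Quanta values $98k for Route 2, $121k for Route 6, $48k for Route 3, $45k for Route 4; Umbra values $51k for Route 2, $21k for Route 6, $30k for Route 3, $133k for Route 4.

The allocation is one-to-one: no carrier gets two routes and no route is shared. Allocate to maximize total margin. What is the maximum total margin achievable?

Maximum total: $433k

Optimal: Juno→Route 2 ($76k), Granite→Route 3 ($103k), Quanta→Route 6 ($121k), Umbra→Route 4 ($133k) — total 76+103+121+133 = $433k.
Row-greedy (each carrier in turn takes its best remaining route) gives $426k, worse by 7.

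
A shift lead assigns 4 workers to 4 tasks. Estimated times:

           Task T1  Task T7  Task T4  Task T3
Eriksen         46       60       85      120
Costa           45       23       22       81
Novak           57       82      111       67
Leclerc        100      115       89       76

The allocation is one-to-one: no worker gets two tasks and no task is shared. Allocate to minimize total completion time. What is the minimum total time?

Min total: 215 min

Optimal: Eriksen→Task T7 (60 min), Costa→Task T4 (22 min), Novak→Task T1 (57 min), Leclerc→Task T3 (76 min) — total 60+22+57+76 = 215 min.
Column-greedy (each task in turn goes to its cheapest remaining worker) gives 261 min, worse by 46.
Swapping Novak↔Costa (Novak→Task T4 111 min, Costa→Task T1 45 min) adds 77.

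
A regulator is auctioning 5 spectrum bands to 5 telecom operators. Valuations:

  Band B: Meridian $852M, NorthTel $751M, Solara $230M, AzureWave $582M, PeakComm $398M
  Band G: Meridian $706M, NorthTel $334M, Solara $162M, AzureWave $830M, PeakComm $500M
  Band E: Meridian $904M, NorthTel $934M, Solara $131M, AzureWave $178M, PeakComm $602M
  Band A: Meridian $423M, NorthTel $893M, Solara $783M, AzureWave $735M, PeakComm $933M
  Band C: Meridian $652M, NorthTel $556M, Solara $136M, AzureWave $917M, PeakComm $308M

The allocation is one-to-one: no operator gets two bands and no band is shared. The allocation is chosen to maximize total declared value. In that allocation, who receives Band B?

Treat this as an assignment problem: match each operator to one band.
Optimal: Meridian→Band B ($852M), NorthTel→Band E ($934M), Solara→Band A ($783M), AzureWave→Band C ($917M), PeakComm→Band G ($500M) — total 852+934+783+917+500 = $3986M.
Max-entry greedy (repeatedly take the single best remaining cell) gives $3798M, worse by 188.
Meridian's own top band is Band E ($904M), but forcing Meridian→Band E and reassigning the rest optimally gives only $3855M — worse by 131.

Meridian receives Band B.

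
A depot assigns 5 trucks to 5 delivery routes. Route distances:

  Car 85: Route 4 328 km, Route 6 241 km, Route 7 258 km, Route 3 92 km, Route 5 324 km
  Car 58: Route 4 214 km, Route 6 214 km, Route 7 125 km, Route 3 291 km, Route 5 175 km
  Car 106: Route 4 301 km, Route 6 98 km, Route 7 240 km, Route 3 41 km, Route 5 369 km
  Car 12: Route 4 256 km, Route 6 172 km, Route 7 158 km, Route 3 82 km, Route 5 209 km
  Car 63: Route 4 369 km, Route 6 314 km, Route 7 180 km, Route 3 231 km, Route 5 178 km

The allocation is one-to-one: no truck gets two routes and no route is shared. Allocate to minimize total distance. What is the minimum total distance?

Optimal: Car 85→Route 3 (92 km), Car 58→Route 4 (214 km), Car 106→Route 6 (98 km), Car 12→Route 7 (158 km), Car 63→Route 5 (178 km) — total 92+214+98+158+178 = 740 km.
Min-entry greedy (repeatedly take the single cheapest remaining cell) gives 844 km, worse by 104.
Swapping Car 63↔Car 85 (Car 63→Route 3 231 km, Car 85→Route 5 324 km) adds 285.

Minimum total: 740 km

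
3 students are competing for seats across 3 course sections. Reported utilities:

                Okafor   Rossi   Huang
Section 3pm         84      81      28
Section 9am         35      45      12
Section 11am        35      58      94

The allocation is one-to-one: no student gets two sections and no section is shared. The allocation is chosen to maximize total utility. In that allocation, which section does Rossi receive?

Optimal: Okafor→Section 3pm (84 points), Rossi→Section 9am (45 points), Huang→Section 11am (94 points) — total 84+45+94 = 223 points.
Row-greedy (each student in turn takes its best remaining section) gives 154 points, worse by 69.
Next-best assignment: Okafor→Section 9am, Rossi→Section 3pm, Huang→Section 11am = 210 points.
No other one-to-one assignment exceeds 223 points.
Rossi's own top section is Section 3pm (81 points), but forcing Rossi→Section 3pm and reassigning the rest optimally gives only 210 points — worse by 13.

Rossi receives Section 9am.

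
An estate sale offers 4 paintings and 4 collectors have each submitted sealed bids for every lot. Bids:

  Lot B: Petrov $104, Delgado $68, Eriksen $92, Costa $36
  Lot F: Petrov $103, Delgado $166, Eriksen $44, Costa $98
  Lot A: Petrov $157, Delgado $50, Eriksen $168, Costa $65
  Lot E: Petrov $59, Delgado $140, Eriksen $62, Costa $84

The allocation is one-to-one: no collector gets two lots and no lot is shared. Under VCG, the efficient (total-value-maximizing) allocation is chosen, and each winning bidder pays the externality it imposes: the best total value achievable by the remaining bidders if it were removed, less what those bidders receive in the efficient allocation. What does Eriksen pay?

Eriksen pays $53.

Efficient allocation: Petrov→Lot B ($104), Delgado→Lot F ($166), Eriksen→Lot A ($168), Costa→Lot E ($84); total welfare W = $522.
Eriksen receives Lot A at value $168, so the others get W − 168 = $354.
Without Eriksen: best allocation of the remaining 3 bidders over all 4 lots is Petrov→Lot A ($157), Delgado→Lot F ($166), Costa→Lot E ($84), total $407.
VCG payment = (others' best without Eriksen) − (others' welfare with Eriksen) = 407 − 354 = $53.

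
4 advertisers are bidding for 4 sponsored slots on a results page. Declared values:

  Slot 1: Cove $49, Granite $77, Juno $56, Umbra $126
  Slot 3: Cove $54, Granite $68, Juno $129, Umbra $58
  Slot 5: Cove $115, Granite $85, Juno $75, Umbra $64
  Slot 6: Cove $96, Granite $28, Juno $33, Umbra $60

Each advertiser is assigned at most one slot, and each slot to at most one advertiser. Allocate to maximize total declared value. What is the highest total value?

Treat this as an assignment problem: match each advertiser to one slot.
Optimal: Cove→Slot 6 ($96), Granite→Slot 5 ($85), Juno→Slot 3 ($129), Umbra→Slot 1 ($126) — total 96+85+129+126 = $436.
Max-entry greedy (repeatedly take the single best remaining cell) gives $398, worse by 38.
Next-best assignment: Cove→Slot 5, Granite→Slot 6, Juno→Slot 3, Umbra→Slot 1 = $398.
Every other assignment is strictly worse.

Maximum total: $436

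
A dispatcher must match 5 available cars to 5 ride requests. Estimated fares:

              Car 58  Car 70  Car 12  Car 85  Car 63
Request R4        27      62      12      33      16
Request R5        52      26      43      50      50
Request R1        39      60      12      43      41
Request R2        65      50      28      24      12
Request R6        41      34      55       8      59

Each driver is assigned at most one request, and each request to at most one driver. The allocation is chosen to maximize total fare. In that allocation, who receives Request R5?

Car 63 receives Request R5.

Optimal: Car 58→Request R2 ($65), Car 70→Request R4 ($62), Car 12→Request R6 ($55), Car 85→Request R1 ($43), Car 63→Request R5 ($50) — total 65+62+55+43+50 = $275.
Swapping Car 63↔Car 12 (Car 63→Request R6 $59, Car 12→Request R5 $43) loses 3.
Every other assignment is strictly worse.
Car 63's own top request is Request R6 ($59), but forcing Car 63→Request R6 and reassigning the rest optimally gives only $272 — worse by 3.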